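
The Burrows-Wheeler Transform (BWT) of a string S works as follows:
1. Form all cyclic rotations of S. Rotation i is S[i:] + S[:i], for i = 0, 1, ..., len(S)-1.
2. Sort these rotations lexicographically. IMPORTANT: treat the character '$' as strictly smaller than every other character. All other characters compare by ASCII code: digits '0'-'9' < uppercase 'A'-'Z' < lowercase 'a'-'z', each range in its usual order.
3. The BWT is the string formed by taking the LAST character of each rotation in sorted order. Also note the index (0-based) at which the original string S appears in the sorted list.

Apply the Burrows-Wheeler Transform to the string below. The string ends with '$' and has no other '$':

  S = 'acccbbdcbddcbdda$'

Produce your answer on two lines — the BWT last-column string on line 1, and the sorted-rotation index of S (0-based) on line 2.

Answer: ad$cbcccddcaddbbb
2

Derivation:
All 17 rotations (rotation i = S[i:]+S[:i]):
  rot[0] = acccbbdcbddcbdda$
  rot[1] = cccbbdcbddcbdda$a
  rot[2] = ccbbdcbddcbdda$ac
  rot[3] = cbbdcbddcbdda$acc
  rot[4] = bbdcbddcbdda$accc
  rot[5] = bdcbddcbdda$acccb
  rot[6] = dcbddcbdda$acccbb
  rot[7] = cbddcbdda$acccbbd
  rot[8] = bddcbdda$acccbbdc
  rot[9] = ddcbdda$acccbbdcb
  rot[10] = dcbdda$acccbbdcbd
  rot[11] = cbdda$acccbbdcbdd
  rot[12] = bdda$acccbbdcbddc
  rot[13] = dda$acccbbdcbddcb
  rot[14] = da$acccbbdcbddcbd
  rot[15] = a$acccbbdcbddcbdd
  rot[16] = $acccbbdcbddcbdda
Sorted (with $ < everything):
  sorted[0] = $acccbbdcbddcbdda  (last char: 'a')
  sorted[1] = a$acccbbdcbddcbdd  (last char: 'd')
  sorted[2] = acccbbdcbddcbdda$  (last char: '$')
  sorted[3] = bbdcbddcbdda$accc  (last char: 'c')
  sorted[4] = bdcbddcbdda$acccb  (last char: 'b')
  sorted[5] = bdda$acccbbdcbddc  (last char: 'c')
  sorted[6] = bddcbdda$acccbbdc  (last char: 'c')
  sorted[7] = cbbdcbddcbdda$acc  (last char: 'c')
  sorted[8] = cbdda$acccbbdcbdd  (last char: 'd')
  sorted[9] = cbddcbdda$acccbbd  (last char: 'd')
  sorted[10] = ccbbdcbddcbdda$ac  (last char: 'c')
  sorted[11] = cccbbdcbddcbdda$a  (last char: 'a')
  sorted[12] = da$acccbbdcbddcbd  (last char: 'd')
  sorted[13] = dcbdda$acccbbdcbd  (last char: 'd')
  sorted[14] = dcbddcbdda$acccbb  (last char: 'b')
  sorted[15] = dda$acccbbdcbddcb  (last char: 'b')
  sorted[16] = ddcbdda$acccbbdcb  (last char: 'b')
Last column: ad$cbcccddcaddbbb
Original string S is at sorted index 2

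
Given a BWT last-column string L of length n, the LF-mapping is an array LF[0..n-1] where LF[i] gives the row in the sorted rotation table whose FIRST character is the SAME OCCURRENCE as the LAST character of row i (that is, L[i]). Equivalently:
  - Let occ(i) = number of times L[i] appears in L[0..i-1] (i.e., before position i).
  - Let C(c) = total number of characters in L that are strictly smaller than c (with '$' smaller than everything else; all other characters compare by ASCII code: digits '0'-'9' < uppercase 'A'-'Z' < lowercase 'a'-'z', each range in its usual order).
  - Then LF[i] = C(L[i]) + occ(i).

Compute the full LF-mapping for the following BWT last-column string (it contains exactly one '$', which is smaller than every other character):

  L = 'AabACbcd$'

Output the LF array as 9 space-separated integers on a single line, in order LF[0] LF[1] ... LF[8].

Answer: 1 4 5 2 3 6 7 8 0

Derivation:
Char counts: '$':1, 'A':2, 'C':1, 'a':1, 'b':2, 'c':1, 'd':1
C (first-col start): C('$')=0, C('A')=1, C('C')=3, C('a')=4, C('b')=5, C('c')=7, C('d')=8
L[0]='A': occ=0, LF[0]=C('A')+0=1+0=1
L[1]='a': occ=0, LF[1]=C('a')+0=4+0=4
L[2]='b': occ=0, LF[2]=C('b')+0=5+0=5
L[3]='A': occ=1, LF[3]=C('A')+1=1+1=2
L[4]='C': occ=0, LF[4]=C('C')+0=3+0=3
L[5]='b': occ=1, LF[5]=C('b')+1=5+1=6
L[6]='c': occ=0, LF[6]=C('c')+0=7+0=7
L[7]='d': occ=0, LF[7]=C('d')+0=8+0=8
L[8]='$': occ=0, LF[8]=C('$')+0=0+0=0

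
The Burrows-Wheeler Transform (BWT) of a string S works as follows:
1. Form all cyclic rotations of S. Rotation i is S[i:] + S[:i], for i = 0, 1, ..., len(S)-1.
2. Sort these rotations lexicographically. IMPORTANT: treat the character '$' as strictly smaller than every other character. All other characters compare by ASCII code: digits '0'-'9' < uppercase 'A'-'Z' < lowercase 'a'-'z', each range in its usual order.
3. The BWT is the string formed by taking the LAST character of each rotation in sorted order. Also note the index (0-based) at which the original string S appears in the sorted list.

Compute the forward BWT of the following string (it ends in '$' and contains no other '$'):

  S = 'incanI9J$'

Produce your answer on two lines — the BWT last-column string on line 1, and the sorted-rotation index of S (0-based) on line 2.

Answer: JIn9cn$ai
6

Derivation:
All 9 rotations (rotation i = S[i:]+S[:i]):
  rot[0] = incanI9J$
  rot[1] = ncanI9J$i
  rot[2] = canI9J$in
  rot[3] = anI9J$inc
  rot[4] = nI9J$inca
  rot[5] = I9J$incan
  rot[6] = 9J$incanI
  rot[7] = J$incanI9
  rot[8] = $incanI9J
Sorted (with $ < everything):
  sorted[0] = $incanI9J  (last char: 'J')
  sorted[1] = 9J$incanI  (last char: 'I')
  sorted[2] = I9J$incan  (last char: 'n')
  sorted[3] = J$incanI9  (last char: '9')
  sorted[4] = anI9J$inc  (last char: 'c')
  sorted[5] = canI9J$in  (last char: 'n')
  sorted[6] = incanI9J$  (last char: '$')
  sorted[7] = nI9J$inca  (last char: 'a')
  sorted[8] = ncanI9J$i  (last char: 'i')
Last column: JIn9cn$ai
Original string S is at sorted index 6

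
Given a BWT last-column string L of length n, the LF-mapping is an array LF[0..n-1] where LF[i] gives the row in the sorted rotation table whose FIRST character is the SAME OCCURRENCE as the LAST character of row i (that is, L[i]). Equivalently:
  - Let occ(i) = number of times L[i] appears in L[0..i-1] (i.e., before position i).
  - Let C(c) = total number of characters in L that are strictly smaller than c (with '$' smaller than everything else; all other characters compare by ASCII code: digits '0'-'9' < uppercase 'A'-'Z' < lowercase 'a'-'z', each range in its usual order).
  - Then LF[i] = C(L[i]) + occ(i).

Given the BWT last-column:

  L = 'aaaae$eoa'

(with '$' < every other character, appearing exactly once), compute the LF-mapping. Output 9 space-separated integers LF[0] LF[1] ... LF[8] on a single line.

Char counts: '$':1, 'a':5, 'e':2, 'o':1
C (first-col start): C('$')=0, C('a')=1, C('e')=6, C('o')=8
L[0]='a': occ=0, LF[0]=C('a')+0=1+0=1
L[1]='a': occ=1, LF[1]=C('a')+1=1+1=2
L[2]='a': occ=2, LF[2]=C('a')+2=1+2=3
L[3]='a': occ=3, LF[3]=C('a')+3=1+3=4
L[4]='e': occ=0, LF[4]=C('e')+0=6+0=6
L[5]='$': occ=0, LF[5]=C('$')+0=0+0=0
L[6]='e': occ=1, LF[6]=C('e')+1=6+1=7
L[7]='o': occ=0, LF[7]=C('o')+0=8+0=8
L[8]='a': occ=4, LF[8]=C('a')+4=1+4=5

Answer: 1 2 3 4 6 0 7 8 5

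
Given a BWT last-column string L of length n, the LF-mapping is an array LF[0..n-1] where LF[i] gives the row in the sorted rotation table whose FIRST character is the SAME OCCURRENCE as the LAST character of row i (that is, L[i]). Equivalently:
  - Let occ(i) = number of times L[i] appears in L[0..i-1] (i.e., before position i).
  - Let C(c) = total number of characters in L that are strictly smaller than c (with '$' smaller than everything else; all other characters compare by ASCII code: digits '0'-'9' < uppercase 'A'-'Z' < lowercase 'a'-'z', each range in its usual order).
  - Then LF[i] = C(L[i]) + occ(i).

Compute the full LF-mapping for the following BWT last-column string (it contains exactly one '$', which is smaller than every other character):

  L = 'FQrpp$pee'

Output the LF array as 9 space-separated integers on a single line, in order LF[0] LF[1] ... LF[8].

Char counts: '$':1, 'F':1, 'Q':1, 'e':2, 'p':3, 'r':1
C (first-col start): C('$')=0, C('F')=1, C('Q')=2, C('e')=3, C('p')=5, C('r')=8
L[0]='F': occ=0, LF[0]=C('F')+0=1+0=1
L[1]='Q': occ=0, LF[1]=C('Q')+0=2+0=2
L[2]='r': occ=0, LF[2]=C('r')+0=8+0=8
L[3]='p': occ=0, LF[3]=C('p')+0=5+0=5
L[4]='p': occ=1, LF[4]=C('p')+1=5+1=6
L[5]='$': occ=0, LF[5]=C('$')+0=0+0=0
L[6]='p': occ=2, LF[6]=C('p')+2=5+2=7
L[7]='e': occ=0, LF[7]=C('e')+0=3+0=3
L[8]='e': occ=1, LF[8]=C('e')+1=3+1=4

Answer: 1 2 8 5 6 0 7 3 4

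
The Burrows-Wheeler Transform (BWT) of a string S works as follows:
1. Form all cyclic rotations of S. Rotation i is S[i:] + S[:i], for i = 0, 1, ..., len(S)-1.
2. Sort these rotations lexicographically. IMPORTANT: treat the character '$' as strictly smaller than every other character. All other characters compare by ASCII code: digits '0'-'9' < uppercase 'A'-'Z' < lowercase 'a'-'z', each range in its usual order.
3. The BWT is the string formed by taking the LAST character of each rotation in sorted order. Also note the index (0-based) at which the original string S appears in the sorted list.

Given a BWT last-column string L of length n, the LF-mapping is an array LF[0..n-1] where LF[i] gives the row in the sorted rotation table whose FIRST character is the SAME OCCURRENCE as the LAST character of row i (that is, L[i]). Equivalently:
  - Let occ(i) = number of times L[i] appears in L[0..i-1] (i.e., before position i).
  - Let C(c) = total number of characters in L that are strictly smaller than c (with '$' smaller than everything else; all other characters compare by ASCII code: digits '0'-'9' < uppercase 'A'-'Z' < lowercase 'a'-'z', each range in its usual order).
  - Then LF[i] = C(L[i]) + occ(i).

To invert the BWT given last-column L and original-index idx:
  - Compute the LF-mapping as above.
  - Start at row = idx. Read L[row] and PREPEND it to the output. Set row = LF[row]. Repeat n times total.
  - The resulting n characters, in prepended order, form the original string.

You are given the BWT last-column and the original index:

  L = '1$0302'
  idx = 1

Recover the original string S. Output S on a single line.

LF mapping: 3 0 1 5 2 4
Walk LF starting at row 1, prepending L[row]:
  step 1: row=1, L[1]='$', prepend. Next row=LF[1]=0
  step 2: row=0, L[0]='1', prepend. Next row=LF[0]=3
  step 3: row=3, L[3]='3', prepend. Next row=LF[3]=5
  step 4: row=5, L[5]='2', prepend. Next row=LF[5]=4
  step 5: row=4, L[4]='0', prepend. Next row=LF[4]=2
  step 6: row=2, L[2]='0', prepend. Next row=LF[2]=1
Reversed output: 00231$

Answer: 00231$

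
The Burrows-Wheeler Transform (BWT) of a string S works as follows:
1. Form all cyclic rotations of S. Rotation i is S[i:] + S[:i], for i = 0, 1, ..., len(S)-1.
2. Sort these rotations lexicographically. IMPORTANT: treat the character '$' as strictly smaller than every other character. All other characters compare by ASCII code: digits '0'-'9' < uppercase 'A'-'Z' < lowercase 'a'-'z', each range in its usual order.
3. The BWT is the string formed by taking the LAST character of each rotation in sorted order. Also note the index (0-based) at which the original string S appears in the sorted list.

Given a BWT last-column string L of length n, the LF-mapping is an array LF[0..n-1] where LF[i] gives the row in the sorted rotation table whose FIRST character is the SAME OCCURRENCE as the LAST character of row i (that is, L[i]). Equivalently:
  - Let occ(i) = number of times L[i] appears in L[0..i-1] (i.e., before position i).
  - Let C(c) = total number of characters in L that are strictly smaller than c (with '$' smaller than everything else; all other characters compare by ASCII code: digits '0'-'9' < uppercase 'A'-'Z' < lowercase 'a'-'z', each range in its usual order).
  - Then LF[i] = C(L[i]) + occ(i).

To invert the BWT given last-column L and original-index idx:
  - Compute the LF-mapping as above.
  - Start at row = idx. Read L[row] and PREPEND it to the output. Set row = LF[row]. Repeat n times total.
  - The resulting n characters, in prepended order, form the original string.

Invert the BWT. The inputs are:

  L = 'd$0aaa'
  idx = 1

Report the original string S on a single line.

LF mapping: 5 0 1 2 3 4
Walk LF starting at row 1, prepending L[row]:
  step 1: row=1, L[1]='$', prepend. Next row=LF[1]=0
  step 2: row=0, L[0]='d', prepend. Next row=LF[0]=5
  step 3: row=5, L[5]='a', prepend. Next row=LF[5]=4
  step 4: row=4, L[4]='a', prepend. Next row=LF[4]=3
  step 5: row=3, L[3]='a', prepend. Next row=LF[3]=2
  step 6: row=2, L[2]='0', prepend. Next row=LF[2]=1
Reversed output: 0aaad$

Answer: 0aaad$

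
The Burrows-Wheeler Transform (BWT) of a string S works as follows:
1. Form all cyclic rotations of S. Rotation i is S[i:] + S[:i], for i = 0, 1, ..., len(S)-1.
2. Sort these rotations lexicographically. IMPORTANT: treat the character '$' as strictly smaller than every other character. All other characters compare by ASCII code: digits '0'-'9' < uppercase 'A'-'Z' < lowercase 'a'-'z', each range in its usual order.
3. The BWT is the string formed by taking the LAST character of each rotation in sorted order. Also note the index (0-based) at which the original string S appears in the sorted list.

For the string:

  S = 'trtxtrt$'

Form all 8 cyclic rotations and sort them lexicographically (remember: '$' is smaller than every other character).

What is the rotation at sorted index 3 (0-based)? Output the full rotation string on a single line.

Answer: t$trtxtr

Derivation:
All 8 rotations (rotation i = S[i:]+S[:i]):
  rot[0] = trtxtrt$
  rot[1] = rtxtrt$t
  rot[2] = txtrt$tr
  rot[3] = xtrt$trt
  rot[4] = trt$trtx
  rot[5] = rt$trtxt
  rot[6] = t$trtxtr
  rot[7] = $trtxtrt
Sorted (with $ < everything):
  sorted[0] = $trtxtrt
  sorted[1] = rt$trtxt
  sorted[2] = rtxtrt$t
  sorted[3] = t$trtxtr
  sorted[4] = trt$trtx
  sorted[5] = trtxtrt$
  sorted[6] = txtrt$tr
  sorted[7] = xtrt$trt
sorted[3] = t$trtxtr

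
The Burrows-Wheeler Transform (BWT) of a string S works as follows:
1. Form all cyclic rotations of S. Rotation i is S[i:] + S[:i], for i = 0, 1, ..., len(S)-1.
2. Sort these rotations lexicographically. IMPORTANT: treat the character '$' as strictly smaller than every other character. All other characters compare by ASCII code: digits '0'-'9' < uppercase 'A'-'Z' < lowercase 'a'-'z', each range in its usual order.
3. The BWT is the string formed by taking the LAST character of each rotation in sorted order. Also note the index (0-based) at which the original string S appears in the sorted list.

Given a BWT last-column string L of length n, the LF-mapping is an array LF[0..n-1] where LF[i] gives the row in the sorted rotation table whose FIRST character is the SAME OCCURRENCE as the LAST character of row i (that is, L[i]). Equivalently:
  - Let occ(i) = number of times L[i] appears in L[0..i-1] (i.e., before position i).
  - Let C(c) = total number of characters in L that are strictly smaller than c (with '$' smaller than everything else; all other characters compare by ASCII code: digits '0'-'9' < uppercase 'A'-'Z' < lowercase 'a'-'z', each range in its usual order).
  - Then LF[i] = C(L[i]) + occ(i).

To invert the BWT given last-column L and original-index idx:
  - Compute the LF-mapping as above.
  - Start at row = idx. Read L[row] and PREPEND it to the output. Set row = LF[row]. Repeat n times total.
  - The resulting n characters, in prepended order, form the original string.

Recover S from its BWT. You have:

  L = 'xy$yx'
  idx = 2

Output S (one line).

LF mapping: 1 3 0 4 2
Walk LF starting at row 2, prepending L[row]:
  step 1: row=2, L[2]='$', prepend. Next row=LF[2]=0
  step 2: row=0, L[0]='x', prepend. Next row=LF[0]=1
  step 3: row=1, L[1]='y', prepend. Next row=LF[1]=3
  step 4: row=3, L[3]='y', prepend. Next row=LF[3]=4
  step 5: row=4, L[4]='x', prepend. Next row=LF[4]=2
Reversed output: xyyx$

Answer: xyyx$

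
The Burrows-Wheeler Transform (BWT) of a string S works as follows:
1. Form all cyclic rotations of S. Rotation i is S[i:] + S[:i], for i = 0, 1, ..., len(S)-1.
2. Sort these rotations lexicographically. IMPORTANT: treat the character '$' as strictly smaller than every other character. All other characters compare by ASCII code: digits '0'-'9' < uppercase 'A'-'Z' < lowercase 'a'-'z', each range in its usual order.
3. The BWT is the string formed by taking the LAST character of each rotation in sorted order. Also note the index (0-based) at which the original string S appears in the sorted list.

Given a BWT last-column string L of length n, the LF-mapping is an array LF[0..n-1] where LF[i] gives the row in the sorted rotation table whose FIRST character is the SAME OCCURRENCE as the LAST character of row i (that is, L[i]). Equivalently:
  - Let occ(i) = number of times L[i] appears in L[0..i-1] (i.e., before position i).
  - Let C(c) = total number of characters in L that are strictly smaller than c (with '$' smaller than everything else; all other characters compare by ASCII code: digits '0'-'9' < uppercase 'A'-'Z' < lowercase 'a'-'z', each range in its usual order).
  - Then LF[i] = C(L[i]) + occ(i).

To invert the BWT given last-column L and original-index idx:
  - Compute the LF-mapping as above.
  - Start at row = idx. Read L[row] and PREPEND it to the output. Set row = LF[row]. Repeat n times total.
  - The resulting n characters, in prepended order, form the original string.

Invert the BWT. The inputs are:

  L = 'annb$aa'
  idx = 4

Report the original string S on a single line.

LF mapping: 1 5 6 4 0 2 3
Walk LF starting at row 4, prepending L[row]:
  step 1: row=4, L[4]='$', prepend. Next row=LF[4]=0
  step 2: row=0, L[0]='a', prepend. Next row=LF[0]=1
  step 3: row=1, L[1]='n', prepend. Next row=LF[1]=5
  step 4: row=5, L[5]='a', prepend. Next row=LF[5]=2
  step 5: row=2, L[2]='n', prepend. Next row=LF[2]=6
  step 6: row=6, L[6]='a', prepend. Next row=LF[6]=3
  step 7: row=3, L[3]='b', prepend. Next row=LF[3]=4
Reversed output: banana$

Answer: banana$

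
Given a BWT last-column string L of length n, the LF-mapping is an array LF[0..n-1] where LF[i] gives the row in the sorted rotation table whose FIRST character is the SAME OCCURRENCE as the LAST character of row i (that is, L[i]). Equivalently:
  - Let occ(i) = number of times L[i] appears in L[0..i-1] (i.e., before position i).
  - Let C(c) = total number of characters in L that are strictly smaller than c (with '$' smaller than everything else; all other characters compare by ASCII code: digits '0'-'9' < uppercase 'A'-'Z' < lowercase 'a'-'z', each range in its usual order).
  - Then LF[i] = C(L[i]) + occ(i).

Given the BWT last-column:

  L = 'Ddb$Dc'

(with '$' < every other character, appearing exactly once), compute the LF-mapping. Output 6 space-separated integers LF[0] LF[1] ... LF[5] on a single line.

Char counts: '$':1, 'D':2, 'b':1, 'c':1, 'd':1
C (first-col start): C('$')=0, C('D')=1, C('b')=3, C('c')=4, C('d')=5
L[0]='D': occ=0, LF[0]=C('D')+0=1+0=1
L[1]='d': occ=0, LF[1]=C('d')+0=5+0=5
L[2]='b': occ=0, LF[2]=C('b')+0=3+0=3
L[3]='$': occ=0, LF[3]=C('$')+0=0+0=0
L[4]='D': occ=1, LF[4]=C('D')+1=1+1=2
L[5]='c': occ=0, LF[5]=C('c')+0=4+0=4

Answer: 1 5 3 0 2 4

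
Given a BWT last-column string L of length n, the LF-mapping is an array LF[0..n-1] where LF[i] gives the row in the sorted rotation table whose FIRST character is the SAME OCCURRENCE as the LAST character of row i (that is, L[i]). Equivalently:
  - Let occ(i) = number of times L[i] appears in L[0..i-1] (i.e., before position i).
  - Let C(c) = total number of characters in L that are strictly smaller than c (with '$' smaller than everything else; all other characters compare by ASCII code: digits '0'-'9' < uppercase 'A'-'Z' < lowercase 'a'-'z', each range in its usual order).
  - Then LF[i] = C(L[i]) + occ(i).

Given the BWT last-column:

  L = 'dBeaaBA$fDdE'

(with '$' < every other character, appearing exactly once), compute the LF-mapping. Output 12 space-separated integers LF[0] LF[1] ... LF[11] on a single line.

Char counts: '$':1, 'A':1, 'B':2, 'D':1, 'E':1, 'a':2, 'd':2, 'e':1, 'f':1
C (first-col start): C('$')=0, C('A')=1, C('B')=2, C('D')=4, C('E')=5, C('a')=6, C('d')=8, C('e')=10, C('f')=11
L[0]='d': occ=0, LF[0]=C('d')+0=8+0=8
L[1]='B': occ=0, LF[1]=C('B')+0=2+0=2
L[2]='e': occ=0, LF[2]=C('e')+0=10+0=10
L[3]='a': occ=0, LF[3]=C('a')+0=6+0=6
L[4]='a': occ=1, LF[4]=C('a')+1=6+1=7
L[5]='B': occ=1, LF[5]=C('B')+1=2+1=3
L[6]='A': occ=0, LF[6]=C('A')+0=1+0=1
L[7]='$': occ=0, LF[7]=C('$')+0=0+0=0
L[8]='f': occ=0, LF[8]=C('f')+0=11+0=11
L[9]='D': occ=0, LF[9]=C('D')+0=4+0=4
L[10]='d': occ=1, LF[10]=C('d')+1=8+1=9
L[11]='E': occ=0, LF[11]=C('E')+0=5+0=5

Answer: 8 2 10 6 7 3 1 0 11 4 9 5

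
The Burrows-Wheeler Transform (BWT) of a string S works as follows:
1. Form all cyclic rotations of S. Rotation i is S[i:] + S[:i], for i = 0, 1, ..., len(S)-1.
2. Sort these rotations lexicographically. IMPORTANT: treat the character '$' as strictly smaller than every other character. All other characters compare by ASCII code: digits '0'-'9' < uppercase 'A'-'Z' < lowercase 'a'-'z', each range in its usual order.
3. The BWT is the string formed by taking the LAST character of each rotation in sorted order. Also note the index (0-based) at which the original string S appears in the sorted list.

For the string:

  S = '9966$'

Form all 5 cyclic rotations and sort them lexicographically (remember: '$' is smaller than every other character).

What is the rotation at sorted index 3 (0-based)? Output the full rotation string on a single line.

All 5 rotations (rotation i = S[i:]+S[:i]):
  rot[0] = 9966$
  rot[1] = 966$9
  rot[2] = 66$99
  rot[3] = 6$996
  rot[4] = $9966
Sorted (with $ < everything):
  sorted[0] = $9966
  sorted[1] = 6$996
  sorted[2] = 66$99
  sorted[3] = 966$9
  sorted[4] = 9966$
sorted[3] = 966$9

Answer: 966$9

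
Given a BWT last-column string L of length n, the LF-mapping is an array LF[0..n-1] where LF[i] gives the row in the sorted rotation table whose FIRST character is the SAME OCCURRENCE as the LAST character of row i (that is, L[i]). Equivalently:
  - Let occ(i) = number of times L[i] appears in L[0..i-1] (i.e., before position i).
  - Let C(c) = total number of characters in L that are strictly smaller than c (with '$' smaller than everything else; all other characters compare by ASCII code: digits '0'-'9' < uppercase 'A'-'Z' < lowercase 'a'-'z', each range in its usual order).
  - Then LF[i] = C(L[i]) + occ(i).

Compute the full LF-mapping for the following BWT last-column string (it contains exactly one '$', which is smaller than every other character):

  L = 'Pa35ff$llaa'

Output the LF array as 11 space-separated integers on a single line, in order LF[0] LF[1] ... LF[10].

Char counts: '$':1, '3':1, '5':1, 'P':1, 'a':3, 'f':2, 'l':2
C (first-col start): C('$')=0, C('3')=1, C('5')=2, C('P')=3, C('a')=4, C('f')=7, C('l')=9
L[0]='P': occ=0, LF[0]=C('P')+0=3+0=3
L[1]='a': occ=0, LF[1]=C('a')+0=4+0=4
L[2]='3': occ=0, LF[2]=C('3')+0=1+0=1
L[3]='5': occ=0, LF[3]=C('5')+0=2+0=2
L[4]='f': occ=0, LF[4]=C('f')+0=7+0=7
L[5]='f': occ=1, LF[5]=C('f')+1=7+1=8
L[6]='$': occ=0, LF[6]=C('$')+0=0+0=0
L[7]='l': occ=0, LF[7]=C('l')+0=9+0=9
L[8]='l': occ=1, LF[8]=C('l')+1=9+1=10
L[9]='a': occ=1, LF[9]=C('a')+1=4+1=5
L[10]='a': occ=2, LF[10]=C('a')+2=4+2=6

Answer: 3 4 1 2 7 8 0 9 10 5 6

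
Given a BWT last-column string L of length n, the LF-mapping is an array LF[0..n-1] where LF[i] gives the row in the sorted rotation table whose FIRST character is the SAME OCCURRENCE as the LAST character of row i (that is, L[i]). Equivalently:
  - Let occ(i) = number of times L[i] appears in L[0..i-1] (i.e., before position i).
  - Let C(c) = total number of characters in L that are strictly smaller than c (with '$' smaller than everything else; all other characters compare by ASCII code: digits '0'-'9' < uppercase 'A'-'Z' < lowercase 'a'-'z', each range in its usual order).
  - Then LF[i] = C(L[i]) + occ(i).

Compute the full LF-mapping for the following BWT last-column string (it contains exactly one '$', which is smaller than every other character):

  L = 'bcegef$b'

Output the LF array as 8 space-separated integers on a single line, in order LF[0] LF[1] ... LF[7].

Char counts: '$':1, 'b':2, 'c':1, 'e':2, 'f':1, 'g':1
C (first-col start): C('$')=0, C('b')=1, C('c')=3, C('e')=4, C('f')=6, C('g')=7
L[0]='b': occ=0, LF[0]=C('b')+0=1+0=1
L[1]='c': occ=0, LF[1]=C('c')+0=3+0=3
L[2]='e': occ=0, LF[2]=C('e')+0=4+0=4
L[3]='g': occ=0, LF[3]=C('g')+0=7+0=7
L[4]='e': occ=1, LF[4]=C('e')+1=4+1=5
L[5]='f': occ=0, LF[5]=C('f')+0=6+0=6
L[6]='$': occ=0, LF[6]=C('$')+0=0+0=0
L[7]='b': occ=1, LF[7]=C('b')+1=1+1=2

Answer: 1 3 4 7 5 6 0 2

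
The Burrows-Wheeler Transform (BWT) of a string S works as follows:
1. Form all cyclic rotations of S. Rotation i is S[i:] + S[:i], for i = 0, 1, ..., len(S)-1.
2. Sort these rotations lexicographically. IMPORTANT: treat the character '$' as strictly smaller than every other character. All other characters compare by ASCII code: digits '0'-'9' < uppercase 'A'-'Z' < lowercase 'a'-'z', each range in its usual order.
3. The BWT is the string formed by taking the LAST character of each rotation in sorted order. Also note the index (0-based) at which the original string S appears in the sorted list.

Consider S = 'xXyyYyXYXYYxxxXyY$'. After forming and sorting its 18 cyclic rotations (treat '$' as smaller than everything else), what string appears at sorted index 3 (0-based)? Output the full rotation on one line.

All 18 rotations (rotation i = S[i:]+S[:i]):
  rot[0] = xXyyYyXYXYYxxxXyY$
  rot[1] = XyyYyXYXYYxxxXyY$x
  rot[2] = yyYyXYXYYxxxXyY$xX
  rot[3] = yYyXYXYYxxxXyY$xXy
  rot[4] = YyXYXYYxxxXyY$xXyy
  rot[5] = yXYXYYxxxXyY$xXyyY
  rot[6] = XYXYYxxxXyY$xXyyYy
  rot[7] = YXYYxxxXyY$xXyyYyX
  rot[8] = XYYxxxXyY$xXyyYyXY
  rot[9] = YYxxxXyY$xXyyYyXYX
  rot[10] = YxxxXyY$xXyyYyXYXY
  rot[11] = xxxXyY$xXyyYyXYXYY
  rot[12] = xxXyY$xXyyYyXYXYYx
  rot[13] = xXyY$xXyyYyXYXYYxx
  rot[14] = XyY$xXyyYyXYXYYxxx
  rot[15] = yY$xXyyYyXYXYYxxxX
  rot[16] = Y$xXyyYyXYXYYxxxXy
  rot[17] = $xXyyYyXYXYYxxxXyY
Sorted (with $ < everything):
  sorted[0] = $xXyyYyXYXYYxxxXyY
  sorted[1] = XYXYYxxxXyY$xXyyYy
  sorted[2] = XYYxxxXyY$xXyyYyXY
  sorted[3] = XyY$xXyyYyXYXYYxxx
  sorted[4] = XyyYyXYXYYxxxXyY$x
  sorted[5] = Y$xXyyYyXYXYYxxxXy
  sorted[6] = YXYYxxxXyY$xXyyYyX
  sorted[7] = YYxxxXyY$xXyyYyXYX
  sorted[8] = YxxxXyY$xXyyYyXYXY
  sorted[9] = YyXYXYYxxxXyY$xXyy
  sorted[10] = xXyY$xXyyYyXYXYYxx
  sorted[11] = xXyyYyXYXYYxxxXyY$
  sorted[12] = xxXyY$xXyyYyXYXYYx
  sorted[13] = xxxXyY$xXyyYyXYXYY
  sorted[14] = yXYXYYxxxXyY$xXyyY
  sorted[15] = yY$xXyyYyXYXYYxxxX
  sorted[16] = yYyXYXYYxxxXyY$xXy
  sorted[17] = yyYyXYXYYxxxXyY$xX
sorted[3] = XyY$xXyyYyXYXYYxxx

Answer: XyY$xXyyYyXYXYYxxx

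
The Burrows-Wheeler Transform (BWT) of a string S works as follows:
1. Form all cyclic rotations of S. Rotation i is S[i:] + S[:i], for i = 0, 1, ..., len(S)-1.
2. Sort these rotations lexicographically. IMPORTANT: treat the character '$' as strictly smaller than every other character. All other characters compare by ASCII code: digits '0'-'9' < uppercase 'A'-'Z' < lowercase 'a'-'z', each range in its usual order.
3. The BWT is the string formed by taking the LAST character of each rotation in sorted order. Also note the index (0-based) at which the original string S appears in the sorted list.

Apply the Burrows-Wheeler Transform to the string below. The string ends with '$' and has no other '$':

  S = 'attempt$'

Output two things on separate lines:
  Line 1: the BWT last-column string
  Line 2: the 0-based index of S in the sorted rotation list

All 8 rotations (rotation i = S[i:]+S[:i]):
  rot[0] = attempt$
  rot[1] = ttempt$a
  rot[2] = tempt$at
  rot[3] = empt$att
  rot[4] = mpt$atte
  rot[5] = pt$attem
  rot[6] = t$attemp
  rot[7] = $attempt
Sorted (with $ < everything):
  sorted[0] = $attempt  (last char: 't')
  sorted[1] = attempt$  (last char: '$')
  sorted[2] = empt$att  (last char: 't')
  sorted[3] = mpt$atte  (last char: 'e')
  sorted[4] = pt$attem  (last char: 'm')
  sorted[5] = t$attemp  (last char: 'p')
  sorted[6] = tempt$at  (last char: 't')
  sorted[7] = ttempt$a  (last char: 'a')
Last column: t$tempta
Original string S is at sorted index 1

Answer: t$tempta
1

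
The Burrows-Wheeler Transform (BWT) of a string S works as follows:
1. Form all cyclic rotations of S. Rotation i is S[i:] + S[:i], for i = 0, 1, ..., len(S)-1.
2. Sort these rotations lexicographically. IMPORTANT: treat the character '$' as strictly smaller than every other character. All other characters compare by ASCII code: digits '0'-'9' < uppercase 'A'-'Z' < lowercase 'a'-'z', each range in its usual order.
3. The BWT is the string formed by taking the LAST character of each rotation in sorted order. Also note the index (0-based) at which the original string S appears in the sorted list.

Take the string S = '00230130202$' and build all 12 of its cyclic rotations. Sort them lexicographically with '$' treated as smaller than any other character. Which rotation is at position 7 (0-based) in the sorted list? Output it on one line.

All 12 rotations (rotation i = S[i:]+S[:i]):
  rot[0] = 00230130202$
  rot[1] = 0230130202$0
  rot[2] = 230130202$00
  rot[3] = 30130202$002
  rot[4] = 0130202$0023
  rot[5] = 130202$00230
  rot[6] = 30202$002301
  rot[7] = 0202$0023013
  rot[8] = 202$00230130
  rot[9] = 02$002301302
  rot[10] = 2$0023013020
  rot[11] = $00230130202
Sorted (with $ < everything):
  sorted[0] = $00230130202
  sorted[1] = 00230130202$
  sorted[2] = 0130202$0023
  sorted[3] = 02$002301302
  sorted[4] = 0202$0023013
  sorted[5] = 0230130202$0
  sorted[6] = 130202$00230
  sorted[7] = 2$0023013020
  sorted[8] = 202$00230130
  sorted[9] = 230130202$00
  sorted[10] = 30130202$002
  sorted[11] = 30202$002301
sorted[7] = 2$0023013020

Answer: 2$0023013020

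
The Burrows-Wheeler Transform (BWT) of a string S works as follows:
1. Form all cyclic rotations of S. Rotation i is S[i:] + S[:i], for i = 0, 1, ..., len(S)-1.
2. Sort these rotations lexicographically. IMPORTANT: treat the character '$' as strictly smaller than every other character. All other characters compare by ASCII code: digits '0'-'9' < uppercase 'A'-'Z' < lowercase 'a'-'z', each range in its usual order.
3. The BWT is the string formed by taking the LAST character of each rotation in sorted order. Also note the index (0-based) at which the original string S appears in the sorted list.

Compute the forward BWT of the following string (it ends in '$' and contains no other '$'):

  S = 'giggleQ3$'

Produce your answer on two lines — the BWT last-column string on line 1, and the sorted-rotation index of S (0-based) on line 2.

All 9 rotations (rotation i = S[i:]+S[:i]):
  rot[0] = giggleQ3$
  rot[1] = iggleQ3$g
  rot[2] = ggleQ3$gi
  rot[3] = gleQ3$gig
  rot[4] = leQ3$gigg
  rot[5] = eQ3$giggl
  rot[6] = Q3$giggle
  rot[7] = 3$giggleQ
  rot[8] = $giggleQ3
Sorted (with $ < everything):
  sorted[0] = $giggleQ3  (last char: '3')
  sorted[1] = 3$giggleQ  (last char: 'Q')
  sorted[2] = Q3$giggle  (last char: 'e')
  sorted[3] = eQ3$giggl  (last char: 'l')
  sorted[4] = ggleQ3$gi  (last char: 'i')
  sorted[5] = giggleQ3$  (last char: '$')
  sorted[6] = gleQ3$gig  (last char: 'g')
  sorted[7] = iggleQ3$g  (last char: 'g')
  sorted[8] = leQ3$gigg  (last char: 'g')
Last column: 3Qeli$ggg
Original string S is at sorted index 5

Answer: 3Qeli$ggg
5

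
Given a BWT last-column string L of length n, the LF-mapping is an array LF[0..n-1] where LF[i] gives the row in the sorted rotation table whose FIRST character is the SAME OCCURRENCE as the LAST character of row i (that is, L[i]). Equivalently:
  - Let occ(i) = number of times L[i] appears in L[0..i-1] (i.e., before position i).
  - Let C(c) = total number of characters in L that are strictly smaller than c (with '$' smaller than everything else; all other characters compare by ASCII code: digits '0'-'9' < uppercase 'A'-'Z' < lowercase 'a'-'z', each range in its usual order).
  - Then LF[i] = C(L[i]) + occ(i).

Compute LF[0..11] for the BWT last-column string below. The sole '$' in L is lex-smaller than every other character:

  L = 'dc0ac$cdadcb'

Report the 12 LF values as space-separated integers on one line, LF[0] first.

Answer: 9 5 1 2 6 0 7 10 3 11 8 4

Derivation:
Char counts: '$':1, '0':1, 'a':2, 'b':1, 'c':4, 'd':3
C (first-col start): C('$')=0, C('0')=1, C('a')=2, C('b')=4, C('c')=5, C('d')=9
L[0]='d': occ=0, LF[0]=C('d')+0=9+0=9
L[1]='c': occ=0, LF[1]=C('c')+0=5+0=5
L[2]='0': occ=0, LF[2]=C('0')+0=1+0=1
L[3]='a': occ=0, LF[3]=C('a')+0=2+0=2
L[4]='c': occ=1, LF[4]=C('c')+1=5+1=6
L[5]='$': occ=0, LF[5]=C('$')+0=0+0=0
L[6]='c': occ=2, LF[6]=C('c')+2=5+2=7
L[7]='d': occ=1, LF[7]=C('d')+1=9+1=10
L[8]='a': occ=1, LF[8]=C('a')+1=2+1=3
L[9]='d': occ=2, LF[9]=C('d')+2=9+2=11
L[10]='c': occ=3, LF[10]=C('c')+3=5+3=8
L[11]='b': occ=0, LF[11]=C('b')+0=4+0=4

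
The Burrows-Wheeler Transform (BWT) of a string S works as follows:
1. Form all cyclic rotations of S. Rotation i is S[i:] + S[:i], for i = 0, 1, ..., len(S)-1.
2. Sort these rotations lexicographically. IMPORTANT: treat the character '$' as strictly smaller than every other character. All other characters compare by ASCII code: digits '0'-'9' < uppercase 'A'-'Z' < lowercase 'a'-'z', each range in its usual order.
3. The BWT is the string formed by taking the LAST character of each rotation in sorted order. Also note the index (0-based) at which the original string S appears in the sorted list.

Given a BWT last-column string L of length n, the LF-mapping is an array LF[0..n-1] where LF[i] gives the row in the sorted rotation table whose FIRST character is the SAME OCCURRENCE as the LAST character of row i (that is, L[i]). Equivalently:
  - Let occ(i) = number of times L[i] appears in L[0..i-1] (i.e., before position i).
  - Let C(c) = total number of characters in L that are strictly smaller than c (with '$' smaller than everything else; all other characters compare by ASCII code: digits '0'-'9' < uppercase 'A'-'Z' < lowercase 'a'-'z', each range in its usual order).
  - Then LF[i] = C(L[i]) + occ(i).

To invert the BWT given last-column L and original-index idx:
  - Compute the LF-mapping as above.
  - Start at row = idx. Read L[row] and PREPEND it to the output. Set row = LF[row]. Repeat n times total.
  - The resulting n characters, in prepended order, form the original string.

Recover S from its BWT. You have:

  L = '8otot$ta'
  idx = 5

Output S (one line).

Answer: tattoo8$

Derivation:
LF mapping: 1 3 5 4 6 0 7 2
Walk LF starting at row 5, prepending L[row]:
  step 1: row=5, L[5]='$', prepend. Next row=LF[5]=0
  step 2: row=0, L[0]='8', prepend. Next row=LF[0]=1
  step 3: row=1, L[1]='o', prepend. Next row=LF[1]=3
  step 4: row=3, L[3]='o', prepend. Next row=LF[3]=4
  step 5: row=4, L[4]='t', prepend. Next row=LF[4]=6
  step 6: row=6, L[6]='t', prepend. Next row=LF[6]=7
  step 7: row=7, L[7]='a', prepend. Next row=LF[7]=2
  step 8: row=2, L[2]='t', prepend. Next row=LF[2]=5
Reversed output: tattoo8$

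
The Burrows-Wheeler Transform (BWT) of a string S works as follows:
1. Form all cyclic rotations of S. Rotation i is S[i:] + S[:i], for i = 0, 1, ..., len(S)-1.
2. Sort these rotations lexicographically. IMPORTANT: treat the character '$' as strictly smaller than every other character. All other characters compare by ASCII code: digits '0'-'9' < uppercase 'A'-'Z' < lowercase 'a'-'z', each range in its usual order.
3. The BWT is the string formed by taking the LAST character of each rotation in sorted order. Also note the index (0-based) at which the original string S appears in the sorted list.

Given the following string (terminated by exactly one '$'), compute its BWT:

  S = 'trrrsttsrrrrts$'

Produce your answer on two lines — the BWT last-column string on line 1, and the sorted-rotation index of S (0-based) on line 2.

Answer: sstrrrrrttr$rts
11

Derivation:
All 15 rotations (rotation i = S[i:]+S[:i]):
  rot[0] = trrrsttsrrrrts$
  rot[1] = rrrsttsrrrrts$t
  rot[2] = rrsttsrrrrts$tr
  rot[3] = rsttsrrrrts$trr
  rot[4] = sttsrrrrts$trrr
  rot[5] = ttsrrrrts$trrrs
  rot[6] = tsrrrrts$trrrst
  rot[7] = srrrrts$trrrstt
  rot[8] = rrrrts$trrrstts
  rot[9] = rrrts$trrrsttsr
  rot[10] = rrts$trrrsttsrr
  rot[11] = rts$trrrsttsrrr
  rot[12] = ts$trrrsttsrrrr
  rot[13] = s$trrrsttsrrrrt
  rot[14] = $trrrsttsrrrrts
Sorted (with $ < everything):
  sorted[0] = $trrrsttsrrrrts  (last char: 's')
  sorted[1] = rrrrts$trrrstts  (last char: 's')
  sorted[2] = rrrsttsrrrrts$t  (last char: 't')
  sorted[3] = rrrts$trrrsttsr  (last char: 'r')
  sorted[4] = rrsttsrrrrts$tr  (last char: 'r')
  sorted[5] = rrts$trrrsttsrr  (last char: 'r')
  sorted[6] = rsttsrrrrts$trr  (last char: 'r')
  sorted[7] = rts$trrrsttsrrr  (last char: 'r')
  sorted[8] = s$trrrsttsrrrrt  (last char: 't')
  sorted[9] = srrrrts$trrrstt  (last char: 't')
  sorted[10] = sttsrrrrts$trrr  (last char: 'r')
  sorted[11] = trrrsttsrrrrts$  (last char: '$')
  sorted[12] = ts$trrrsttsrrrr  (last char: 'r')
  sorted[13] = tsrrrrts$trrrst  (last char: 't')
  sorted[14] = ttsrrrrts$trrrs  (last char: 's')
Last column: sstrrrrrttr$rts
Original string S is at sorted index 11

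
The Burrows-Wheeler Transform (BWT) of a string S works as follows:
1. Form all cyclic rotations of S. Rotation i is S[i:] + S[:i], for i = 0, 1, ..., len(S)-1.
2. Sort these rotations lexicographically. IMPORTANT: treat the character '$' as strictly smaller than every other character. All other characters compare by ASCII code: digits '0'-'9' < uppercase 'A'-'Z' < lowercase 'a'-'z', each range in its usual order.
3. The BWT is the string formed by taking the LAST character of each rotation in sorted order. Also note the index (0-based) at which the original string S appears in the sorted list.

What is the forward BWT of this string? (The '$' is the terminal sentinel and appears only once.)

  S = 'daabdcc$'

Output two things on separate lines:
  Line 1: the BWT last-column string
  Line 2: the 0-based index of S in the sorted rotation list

All 8 rotations (rotation i = S[i:]+S[:i]):
  rot[0] = daabdcc$
  rot[1] = aabdcc$d
  rot[2] = abdcc$da
  rot[3] = bdcc$daa
  rot[4] = dcc$daab
  rot[5] = cc$daabd
  rot[6] = c$daabdc
  rot[7] = $daabdcc
Sorted (with $ < everything):
  sorted[0] = $daabdcc  (last char: 'c')
  sorted[1] = aabdcc$d  (last char: 'd')
  sorted[2] = abdcc$da  (last char: 'a')
  sorted[3] = bdcc$daa  (last char: 'a')
  sorted[4] = c$daabdc  (last char: 'c')
  sorted[5] = cc$daabd  (last char: 'd')
  sorted[6] = daabdcc$  (last char: '$')
  sorted[7] = dcc$daab  (last char: 'b')
Last column: cdaacd$b
Original string S is at sorted index 6

Answer: cdaacd$b
6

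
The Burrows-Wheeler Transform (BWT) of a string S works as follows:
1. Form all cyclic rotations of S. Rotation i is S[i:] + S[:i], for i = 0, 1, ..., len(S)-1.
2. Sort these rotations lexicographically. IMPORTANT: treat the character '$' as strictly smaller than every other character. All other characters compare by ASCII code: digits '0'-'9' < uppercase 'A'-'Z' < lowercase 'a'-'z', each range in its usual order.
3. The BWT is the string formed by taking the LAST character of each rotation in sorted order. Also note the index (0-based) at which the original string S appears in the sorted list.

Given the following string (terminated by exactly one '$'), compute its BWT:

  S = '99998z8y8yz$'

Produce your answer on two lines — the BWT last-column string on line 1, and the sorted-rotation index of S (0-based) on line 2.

All 12 rotations (rotation i = S[i:]+S[:i]):
  rot[0] = 99998z8y8yz$
  rot[1] = 9998z8y8yz$9
  rot[2] = 998z8y8yz$99
  rot[3] = 98z8y8yz$999
  rot[4] = 8z8y8yz$9999
  rot[5] = z8y8yz$99998
  rot[6] = 8y8yz$99998z
  rot[7] = y8yz$99998z8
  rot[8] = 8yz$99998z8y
  rot[9] = yz$99998z8y8
  rot[10] = z$99998z8y8y
  rot[11] = $99998z8y8yz
Sorted (with $ < everything):
  sorted[0] = $99998z8y8yz  (last char: 'z')
  sorted[1] = 8y8yz$99998z  (last char: 'z')
  sorted[2] = 8yz$99998z8y  (last char: 'y')
  sorted[3] = 8z8y8yz$9999  (last char: '9')
  sorted[4] = 98z8y8yz$999  (last char: '9')
  sorted[5] = 998z8y8yz$99  (last char: '9')
  sorted[6] = 9998z8y8yz$9  (last char: '9')
  sorted[7] = 99998z8y8yz$  (last char: '$')
  sorted[8] = y8yz$99998z8  (last char: '8')
  sorted[9] = yz$99998z8y8  (last char: '8')
  sorted[10] = z$99998z8y8y  (last char: 'y')
  sorted[11] = z8y8yz$99998  (last char: '8')
Last column: zzy9999$88y8
Original string S is at sorted index 7

Answer: zzy9999$88y8
7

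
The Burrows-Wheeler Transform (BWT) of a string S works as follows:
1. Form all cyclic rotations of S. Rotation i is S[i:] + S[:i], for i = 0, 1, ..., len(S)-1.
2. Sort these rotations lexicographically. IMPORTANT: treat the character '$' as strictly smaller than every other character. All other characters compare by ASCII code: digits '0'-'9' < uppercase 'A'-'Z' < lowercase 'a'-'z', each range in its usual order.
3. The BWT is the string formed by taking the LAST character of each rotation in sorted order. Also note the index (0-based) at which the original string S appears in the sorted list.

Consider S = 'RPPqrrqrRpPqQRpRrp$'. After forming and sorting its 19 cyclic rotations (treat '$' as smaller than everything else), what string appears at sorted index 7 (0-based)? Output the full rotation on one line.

Answer: RpRrp$RPPqrrqrRpPqQ

Derivation:
All 19 rotations (rotation i = S[i:]+S[:i]):
  rot[0] = RPPqrrqrRpPqQRpRrp$
  rot[1] = PPqrrqrRpPqQRpRrp$R
  rot[2] = PqrrqrRpPqQRpRrp$RP
  rot[3] = qrrqrRpPqQRpRrp$RPP
  rot[4] = rrqrRpPqQRpRrp$RPPq
  rot[5] = rqrRpPqQRpRrp$RPPqr
  rot[6] = qrRpPqQRpRrp$RPPqrr
  rot[7] = rRpPqQRpRrp$RPPqrrq
  rot[8] = RpPqQRpRrp$RPPqrrqr
  rot[9] = pPqQRpRrp$RPPqrrqrR
  rot[10] = PqQRpRrp$RPPqrrqrRp
  rot[11] = qQRpRrp$RPPqrrqrRpP
  rot[12] = QRpRrp$RPPqrrqrRpPq
  rot[13] = RpRrp$RPPqrrqrRpPqQ
  rot[14] = pRrp$RPPqrrqrRpPqQR
  rot[15] = Rrp$RPPqrrqrRpPqQRp
  rot[16] = rp$RPPqrrqrRpPqQRpR
  rot[17] = p$RPPqrrqrRpPqQRpRr
  rot[18] = $RPPqrrqrRpPqQRpRrp
Sorted (with $ < everything):
  sorted[0] = $RPPqrrqrRpPqQRpRrp
  sorted[1] = PPqrrqrRpPqQRpRrp$R
  sorted[2] = PqQRpRrp$RPPqrrqrRp
  sorted[3] = PqrrqrRpPqQRpRrp$RP
  sorted[4] = QRpRrp$RPPqrrqrRpPq
  sorted[5] = RPPqrrqrRpPqQRpRrp$
  sorted[6] = RpPqQRpRrp$RPPqrrqr
  sorted[7] = RpRrp$RPPqrrqrRpPqQ
  sorted[8] = Rrp$RPPqrrqrRpPqQRp
  sorted[9] = p$RPPqrrqrRpPqQRpRr
  sorted[10] = pPqQRpRrp$RPPqrrqrR
  sorted[11] = pRrp$RPPqrrqrRpPqQR
  sorted[12] = qQRpRrp$RPPqrrqrRpP
  sorted[13] = qrRpPqQRpRrp$RPPqrr
  sorted[14] = qrrqrRpPqQRpRrp$RPP
  sorted[15] = rRpPqQRpRrp$RPPqrrq
  sorted[16] = rp$RPPqrrqrRpPqQRpR
  sorted[17] = rqrRpPqQRpRrp$RPPqr
  sorted[18] = rrqrRpPqQRpRrp$RPPq
sorted[7] = RpRrp$RPPqrrqrRpPqQ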